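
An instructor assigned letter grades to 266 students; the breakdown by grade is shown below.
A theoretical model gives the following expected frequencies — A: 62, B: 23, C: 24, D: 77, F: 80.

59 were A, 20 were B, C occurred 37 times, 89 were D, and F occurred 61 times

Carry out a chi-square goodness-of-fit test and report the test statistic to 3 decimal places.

13.961

χ² = (59−62)²/62 + (20−23)²/23 + (37−24)²/24 + (89−77)²/77 + (61−80)²/80
   = 0.1452 + 0.3913 + 7.0417 + 1.8701 + 4.5125
Sum = 13.961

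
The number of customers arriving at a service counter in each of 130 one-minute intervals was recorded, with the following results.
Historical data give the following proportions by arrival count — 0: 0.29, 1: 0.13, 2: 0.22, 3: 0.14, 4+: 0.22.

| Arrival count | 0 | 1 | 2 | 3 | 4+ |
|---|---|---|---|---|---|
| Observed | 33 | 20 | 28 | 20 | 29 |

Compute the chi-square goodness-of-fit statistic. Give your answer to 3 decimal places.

1.351

Expected counts E_i = n·p_i: 130×0.29 = 37.7, 130×0.13 = 16.9, 130×0.22 = 28.6, 130×0.14 = 18.2, 130×0.22 = 28.6.
cat         O        E   (O−E)²/E
0          33     37.7     0.5859
1          20     16.9     0.5686
2          28     28.6     0.0126
3          20     18.2     0.1780
4+         29     28.6     0.0056
Sum = 1.351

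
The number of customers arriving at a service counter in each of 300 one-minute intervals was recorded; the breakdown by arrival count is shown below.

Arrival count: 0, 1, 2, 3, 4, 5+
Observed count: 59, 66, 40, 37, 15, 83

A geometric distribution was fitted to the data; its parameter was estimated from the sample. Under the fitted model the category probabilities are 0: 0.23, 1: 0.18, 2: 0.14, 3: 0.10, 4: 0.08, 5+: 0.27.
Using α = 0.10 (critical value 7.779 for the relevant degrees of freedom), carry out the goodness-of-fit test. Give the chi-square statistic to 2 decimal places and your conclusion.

9.27; reject

Expected counts E_i = n·p_i: 300×0.23 = 69, 300×0.18 = 54, 300×0.14 = 42, 300×0.10 = 30, 300×0.08 = 24, 300×0.27 = 81.
0: (59 − 69)²/69 = 100/69 = 1.449
1: (66 − 54)²/54 = 144/54 = 2.667
2: (40 − 42)²/42 = 4/42 = 0.095
3: (37 − 30)²/30 = 49/30 = 1.633
4: (15 − 24)²/24 = 81/24 = 3.375
5+: (83 − 81)²/81 = 4/81 = 0.049
Sum = 9.27
df = 4. Since 9.27 > 7.779, we reject H₀.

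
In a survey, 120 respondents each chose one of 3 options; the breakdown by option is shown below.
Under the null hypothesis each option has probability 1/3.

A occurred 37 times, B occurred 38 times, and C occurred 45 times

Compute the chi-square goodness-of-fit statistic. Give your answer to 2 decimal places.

Under H₀ each category has probability 1/3, so each expected count is 120/3 = 40.
cat         O        E   (O−E)²/E
A          37       40      0.225
B          38       40      0.100
C          45       40      0.625
Sum = 0.95

0.95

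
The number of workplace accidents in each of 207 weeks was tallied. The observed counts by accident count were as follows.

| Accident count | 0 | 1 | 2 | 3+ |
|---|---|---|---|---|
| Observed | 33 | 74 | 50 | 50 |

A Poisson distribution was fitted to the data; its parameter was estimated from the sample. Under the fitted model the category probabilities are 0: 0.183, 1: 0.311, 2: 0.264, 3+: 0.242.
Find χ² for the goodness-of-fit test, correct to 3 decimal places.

2.463

Expected counts E_i = n·p_i: 207×0.183 = 37.881, 207×0.311 = 64.377, 207×0.264 = 54.648, 207×0.242 = 50.094.
χ² = (33−37.881)²/37.881 + (74−64.377)²/64.377 + (50−54.648)²/54.648 + (50−50.094)²/50.094
   = 0.6289 + 1.4384 + 0.3953 + 0.0002
Sum = 2.463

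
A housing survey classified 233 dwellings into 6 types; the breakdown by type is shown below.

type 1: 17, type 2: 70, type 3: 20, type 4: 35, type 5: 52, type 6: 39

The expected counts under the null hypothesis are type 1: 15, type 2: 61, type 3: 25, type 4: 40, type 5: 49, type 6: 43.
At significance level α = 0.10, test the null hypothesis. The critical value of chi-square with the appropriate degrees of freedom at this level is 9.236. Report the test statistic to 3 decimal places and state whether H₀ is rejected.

χ² = (17−15)²/15 + (70−61)²/61 + (20−25)²/25 + (35−40)²/40 + (52−49)²/49 + (39−43)²/43
   = 0.2667 + 1.3279 + 1.0000 + 0.6250 + 0.1837 + 0.3721
Sum = 3.775
df = 5. Since 3.775 < 9.236, we do not reject H₀.

3.775; do not reject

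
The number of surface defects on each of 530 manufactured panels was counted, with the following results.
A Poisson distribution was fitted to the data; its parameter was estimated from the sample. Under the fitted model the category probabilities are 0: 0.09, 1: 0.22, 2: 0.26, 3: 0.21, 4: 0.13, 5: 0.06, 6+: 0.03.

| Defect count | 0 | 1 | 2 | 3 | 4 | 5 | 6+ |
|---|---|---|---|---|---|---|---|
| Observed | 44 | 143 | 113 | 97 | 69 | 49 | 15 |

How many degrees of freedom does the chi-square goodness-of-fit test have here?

There are k = 7 categories and 1 parameter estimated from the data, so df = 7 − 1 − 1 = 5.

5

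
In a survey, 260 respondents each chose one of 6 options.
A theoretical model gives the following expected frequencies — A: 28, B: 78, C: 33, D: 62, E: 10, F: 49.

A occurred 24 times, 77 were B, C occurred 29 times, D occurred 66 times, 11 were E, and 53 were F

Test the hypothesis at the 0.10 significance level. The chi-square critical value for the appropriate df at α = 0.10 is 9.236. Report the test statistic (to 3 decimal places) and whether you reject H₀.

1.754; do not reject

A: (24 − 28)²/28 = 16/28 = 0.5714
B: (77 − 78)²/78 = 1/78 = 0.0128
C: (29 − 33)²/33 = 16/33 = 0.4848
D: (66 − 62)²/62 = 16/62 = 0.2581
E: (11 − 10)²/10 = 1/10 = 0.1000
F: (53 − 49)²/49 = 16/49 = 0.3265
Sum = 1.754
df = 5. Since 1.754 < 9.236, we do not reject H₀.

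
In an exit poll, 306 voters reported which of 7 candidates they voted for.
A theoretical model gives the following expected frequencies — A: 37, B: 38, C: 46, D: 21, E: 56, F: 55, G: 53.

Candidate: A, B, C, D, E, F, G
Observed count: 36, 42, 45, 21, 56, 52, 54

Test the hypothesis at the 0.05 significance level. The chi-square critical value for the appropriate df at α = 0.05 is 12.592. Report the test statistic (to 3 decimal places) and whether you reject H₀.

χ² = (36−37)²/37 + (42−38)²/38 + (45−46)²/46 + (21−21)²/21 + (56−56)²/56 + (52−55)²/55 + (54−53)²/53
   = 0.0270 + 0.4211 + 0.0217 + 0.0000 + 0.0000 + 0.1636 + 0.0189
Sum = 0.652
df = 6. Since 0.652 < 12.592, we do not reject H₀.

0.652; do not reject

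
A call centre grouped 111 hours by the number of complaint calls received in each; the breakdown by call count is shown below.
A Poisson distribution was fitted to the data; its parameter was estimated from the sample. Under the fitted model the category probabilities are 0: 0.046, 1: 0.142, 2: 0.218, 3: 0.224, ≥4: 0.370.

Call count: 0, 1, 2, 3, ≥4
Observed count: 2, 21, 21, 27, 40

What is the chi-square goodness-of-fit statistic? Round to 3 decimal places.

4.264

Expected counts E_i = n·p_i: 111×0.046 = 5.106, 111×0.142 = 15.762, 111×0.218 = 24.198, 111×0.224 = 24.864, 111×0.370 = 41.07.
0: (2 − 5.106)²/5.106 = 9.647236/5.106 = 1.8894
1: (21 − 15.762)²/15.762 = 27.436644/15.762 = 1.7407
2: (21 − 24.198)²/24.198 = 10.227204/24.198 = 0.4226
3: (27 − 24.864)²/24.864 = 4.562496/24.864 = 0.1835
≥4: (40 − 41.07)²/41.07 = 1.1449/41.07 = 0.0279
Sum = 4.264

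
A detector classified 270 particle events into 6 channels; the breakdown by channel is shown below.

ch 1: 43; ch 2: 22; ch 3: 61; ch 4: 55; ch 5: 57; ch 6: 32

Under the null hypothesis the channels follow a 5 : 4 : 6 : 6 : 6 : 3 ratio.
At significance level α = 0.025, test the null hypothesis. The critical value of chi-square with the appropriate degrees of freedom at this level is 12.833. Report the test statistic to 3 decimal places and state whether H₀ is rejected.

Ratio total = 30. Expected counts: 270×5/30 = 45, 270×4/30 = 36, 270×6/30 = 54, 270×6/30 = 54, 270×6/30 = 54, 270×3/30 = 27.
ch 1: (43 − 45)²/45 = 4/45 = 0.0889
ch 2: (22 − 36)²/36 = 196/36 = 5.4444
ch 3: (61 − 54)²/54 = 49/54 = 0.9074
ch 4: (55 − 54)²/54 = 1/54 = 0.0185
ch 5: (57 − 54)²/54 = 9/54 = 0.1667
ch 6: (32 − 27)²/27 = 25/27 = 0.9259
Sum = 7.552
df = 5. Since 7.552 < 12.833, we do not reject H₀.

7.552; do not reject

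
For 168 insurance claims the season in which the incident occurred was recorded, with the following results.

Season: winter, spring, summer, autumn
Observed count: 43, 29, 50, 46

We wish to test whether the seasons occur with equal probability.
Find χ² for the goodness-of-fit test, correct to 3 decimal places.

5.952

Expected count for each of the 4 categories: 168/4 = 42.
winter: (43 − 42)²/42 = 1/42 = 0.0238
spring: (29 − 42)²/42 = 169/42 = 4.0238
summer: (50 − 42)²/42 = 64/42 = 1.5238
autumn: (46 − 42)²/42 = 16/42 = 0.3810
Sum = 5.952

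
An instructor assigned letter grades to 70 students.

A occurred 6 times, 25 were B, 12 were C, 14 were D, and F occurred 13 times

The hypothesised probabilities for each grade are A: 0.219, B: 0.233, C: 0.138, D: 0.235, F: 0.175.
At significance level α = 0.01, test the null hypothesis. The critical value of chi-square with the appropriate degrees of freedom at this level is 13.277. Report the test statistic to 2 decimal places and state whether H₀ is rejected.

11.29; do not reject

Expected counts E_i = n·p_i: 70×0.219 = 15.33, 70×0.233 = 16.31, 70×0.138 = 9.66, 70×0.235 = 16.45, 70×0.175 = 12.25.
A: (6 − 15.33)²/15.33 = 87.0489/15.33 = 5.678
B: (25 − 16.31)²/16.31 = 75.5161/16.31 = 4.630
C: (12 − 9.66)²/9.66 = 5.4756/9.66 = 0.567
D: (14 − 16.45)²/16.45 = 6.0025/16.45 = 0.365
F: (13 − 12.25)²/12.25 = 0.5625/12.25 = 0.046
Sum = 11.29
df = 4. Since 11.29 < 13.277, we do not reject H₀.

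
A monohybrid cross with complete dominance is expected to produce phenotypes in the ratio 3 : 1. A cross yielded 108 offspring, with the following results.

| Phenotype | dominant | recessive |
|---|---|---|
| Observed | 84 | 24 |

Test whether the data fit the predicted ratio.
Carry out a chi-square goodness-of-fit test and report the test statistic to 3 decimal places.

Ratio total = 4. Expected counts: 108×3/4 = 81, 108×1/4 = 27.
dominant: (84 − 81)²/81 = 9/81 = 0.1111
recessive: (24 − 27)²/27 = 9/27 = 0.3333
Sum = 0.444

0.444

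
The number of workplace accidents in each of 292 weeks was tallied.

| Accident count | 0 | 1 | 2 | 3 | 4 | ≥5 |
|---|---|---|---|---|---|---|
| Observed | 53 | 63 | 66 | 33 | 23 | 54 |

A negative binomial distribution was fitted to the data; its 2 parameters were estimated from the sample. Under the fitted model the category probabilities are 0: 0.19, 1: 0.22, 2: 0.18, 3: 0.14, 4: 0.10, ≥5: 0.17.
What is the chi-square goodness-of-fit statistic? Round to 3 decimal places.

Expected counts E_i = n·p_i: 292×0.19 = 55.48, 292×0.22 = 64.24, 292×0.18 = 52.56, 292×0.14 = 40.88, 292×0.10 = 29.2, 292×0.17 = 49.64.
0: (53 − 55.48)²/55.48 = 6.1504/55.48 = 0.1109
1: (63 − 64.24)²/64.24 = 1.5376/64.24 = 0.0239
2: (66 − 52.56)²/52.56 = 180.6336/52.56 = 3.4367
3: (33 − 40.88)²/40.88 = 62.0944/40.88 = 1.5189
4: (23 − 29.2)²/29.2 = 38.44/29.2 = 1.3164
≥5: (54 − 49.64)²/49.64 = 19.0096/49.64 = 0.3829
Sum = 6.790

6.790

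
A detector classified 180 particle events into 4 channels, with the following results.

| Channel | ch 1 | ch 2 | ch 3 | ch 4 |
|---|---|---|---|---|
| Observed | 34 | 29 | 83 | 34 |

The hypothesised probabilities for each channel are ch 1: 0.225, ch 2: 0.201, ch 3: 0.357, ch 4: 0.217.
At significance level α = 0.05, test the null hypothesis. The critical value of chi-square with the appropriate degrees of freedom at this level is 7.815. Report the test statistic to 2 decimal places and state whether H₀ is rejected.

Expected counts E_i = n·p_i: 180×0.225 = 40.5, 180×0.201 = 36.18, 180×0.357 = 64.26, 180×0.217 = 39.06.
cat         O        E   (O−E)²/E
ch 1       34     40.5      1.043
ch 2       29    36.18      1.425
ch 3       83    64.26      5.465
ch 4       34    39.06      0.655
Sum = 8.59
df = 3. Since 8.59 > 7.815, we reject H₀.

8.59; reject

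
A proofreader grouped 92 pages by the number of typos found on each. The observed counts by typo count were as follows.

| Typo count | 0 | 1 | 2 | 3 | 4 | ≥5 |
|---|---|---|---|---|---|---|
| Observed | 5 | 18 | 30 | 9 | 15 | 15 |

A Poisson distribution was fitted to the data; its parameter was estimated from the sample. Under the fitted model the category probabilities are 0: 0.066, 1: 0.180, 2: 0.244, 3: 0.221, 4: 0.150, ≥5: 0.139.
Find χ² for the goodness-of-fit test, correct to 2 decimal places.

9.66

Expected counts E_i = n·p_i: 92×0.066 = 6.072, 92×0.180 = 16.56, 92×0.244 = 22.448, 92×0.221 = 20.332, 92×0.150 = 13.8, 92×0.139 = 12.788.
0: (5 − 6.072)²/6.072 = 1.149184/6.072 = 0.189
1: (18 − 16.56)²/16.56 = 2.0736/16.56 = 0.125
2: (30 − 22.448)²/22.448 = 57.032704/22.448 = 2.541
3: (9 − 20.332)²/20.332 = 128.414224/20.332 = 6.316
4: (15 − 13.8)²/13.8 = 1.44/13.8 = 0.104
≥5: (15 − 12.788)²/12.788 = 4.892944/12.788 = 0.383
Sum = 9.66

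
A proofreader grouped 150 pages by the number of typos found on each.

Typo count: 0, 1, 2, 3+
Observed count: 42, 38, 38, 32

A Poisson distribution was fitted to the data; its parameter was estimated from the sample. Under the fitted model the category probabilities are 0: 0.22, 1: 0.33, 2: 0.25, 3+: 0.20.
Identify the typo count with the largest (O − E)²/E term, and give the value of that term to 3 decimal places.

Expected counts E_i = n·p_i: 150×0.22 = 33, 150×0.33 = 49.5, 150×0.25 = 37.5, 150×0.20 = 30.
cat         O        E   (O−E)²/E
0          42       33     2.4545
1          38     49.5     2.6717
2          38     37.5     0.0067
3+         32       30     0.1333
The largest term is for 1: 2.672.

1, 2.672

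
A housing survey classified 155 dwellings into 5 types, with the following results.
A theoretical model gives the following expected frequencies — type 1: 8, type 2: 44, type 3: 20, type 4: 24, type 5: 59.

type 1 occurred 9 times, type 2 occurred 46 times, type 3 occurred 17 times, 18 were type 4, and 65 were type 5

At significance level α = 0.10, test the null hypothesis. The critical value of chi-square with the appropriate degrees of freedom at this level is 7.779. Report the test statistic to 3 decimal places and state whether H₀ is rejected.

2.776; do not reject

χ² = (9−8)²/8 + (46−44)²/44 + (17−20)²/20 + (18−24)²/24 + (65−59)²/59
   = 0.1250 + 0.0909 + 0.4500 + 1.5000 + 0.6102
Sum = 2.776
df = 4. Since 2.776 < 7.779, we do not reject H₀.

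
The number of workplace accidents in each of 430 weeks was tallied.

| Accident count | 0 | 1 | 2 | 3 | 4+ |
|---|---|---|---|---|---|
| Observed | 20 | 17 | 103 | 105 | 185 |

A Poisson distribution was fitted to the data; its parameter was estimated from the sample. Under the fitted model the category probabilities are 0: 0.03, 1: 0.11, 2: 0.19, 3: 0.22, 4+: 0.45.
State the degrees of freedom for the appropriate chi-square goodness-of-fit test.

3

There are k = 5 categories and 1 parameter estimated from the data, so df = 5 − 1 − 1 = 3.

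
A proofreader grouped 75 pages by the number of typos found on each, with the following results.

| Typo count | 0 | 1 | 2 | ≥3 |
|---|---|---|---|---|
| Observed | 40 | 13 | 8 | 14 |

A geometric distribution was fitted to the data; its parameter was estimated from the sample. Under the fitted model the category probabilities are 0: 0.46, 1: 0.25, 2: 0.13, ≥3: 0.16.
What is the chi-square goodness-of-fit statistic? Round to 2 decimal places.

3.29

Expected counts E_i = n·p_i: 75×0.46 = 34.5, 75×0.25 = 18.75, 75×0.13 = 9.75, 75×0.16 = 12.
χ² = (40−34.5)²/34.5 + (13−18.75)²/18.75 + (8−9.75)²/9.75 + (14−12)²/12
   = 0.877 + 1.763 + 0.314 + 0.333
Sum = 3.29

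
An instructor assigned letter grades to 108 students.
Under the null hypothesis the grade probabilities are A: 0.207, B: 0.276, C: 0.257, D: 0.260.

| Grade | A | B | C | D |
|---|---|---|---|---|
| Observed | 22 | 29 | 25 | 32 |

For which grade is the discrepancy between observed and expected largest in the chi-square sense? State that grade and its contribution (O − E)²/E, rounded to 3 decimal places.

D, 0.547

Expected counts E_i = n·p_i: 108×0.207 = 22.356, 108×0.276 = 29.808, 108×0.257 = 27.756, 108×0.260 = 28.08.
χ² = (22−22.356)²/22.356 + (29−29.808)²/29.808 + (25−27.756)²/27.756 + (32−28.08)²/28.08
   = 0.0057 + 0.0219 + 0.2737 + 0.5472
The largest term is for D: 0.547.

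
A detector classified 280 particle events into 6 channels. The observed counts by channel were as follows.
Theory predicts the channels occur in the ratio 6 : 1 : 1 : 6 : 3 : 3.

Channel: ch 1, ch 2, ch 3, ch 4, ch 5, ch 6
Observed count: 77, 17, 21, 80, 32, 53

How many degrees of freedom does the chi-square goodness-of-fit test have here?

There are k = 6 categories and no parameters were estimated from the data, so df = 6 − 1 = 5.

5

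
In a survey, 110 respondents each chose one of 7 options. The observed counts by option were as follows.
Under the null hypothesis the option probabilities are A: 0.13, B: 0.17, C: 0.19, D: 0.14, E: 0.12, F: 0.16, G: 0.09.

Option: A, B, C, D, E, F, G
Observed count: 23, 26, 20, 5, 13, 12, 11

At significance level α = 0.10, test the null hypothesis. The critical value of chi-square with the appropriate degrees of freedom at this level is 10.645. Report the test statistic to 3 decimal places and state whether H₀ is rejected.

Expected counts E_i = n·p_i: 110×0.13 = 14.3, 110×0.17 = 18.7, 110×0.19 = 20.9, 110×0.14 = 15.4, 110×0.12 = 13.2, 110×0.16 = 17.6, 110×0.09 = 9.9.
cat         O        E   (O−E)²/E
A          23     14.3     5.2930
B          26     18.7     2.8497
C          20     20.9     0.0388
D           5     15.4     7.0234
E          13     13.2     0.0030
F          12     17.6     1.7818
G          11      9.9     0.1222
Sum = 17.112
df = 6. Since 17.112 > 10.645, we reject H₀.

17.112; reject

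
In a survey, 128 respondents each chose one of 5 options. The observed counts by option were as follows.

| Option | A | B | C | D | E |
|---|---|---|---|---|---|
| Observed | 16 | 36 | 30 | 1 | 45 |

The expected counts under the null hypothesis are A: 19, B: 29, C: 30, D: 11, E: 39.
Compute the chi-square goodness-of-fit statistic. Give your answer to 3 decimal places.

12.177

χ² = (16−19)²/19 + (36−29)²/29 + (30−30)²/30 + (1−11)²/11 + (45−39)²/39
   = 0.4737 + 1.6897 + 0.0000 + 9.0909 + 0.9231
Sum = 12.177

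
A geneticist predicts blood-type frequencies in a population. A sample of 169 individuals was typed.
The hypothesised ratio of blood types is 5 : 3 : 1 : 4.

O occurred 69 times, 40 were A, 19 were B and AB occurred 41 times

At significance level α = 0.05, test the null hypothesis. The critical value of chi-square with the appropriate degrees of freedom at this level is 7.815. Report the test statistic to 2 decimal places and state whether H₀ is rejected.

Ratio total = 13. Expected counts: 169×5/13 = 65, 169×3/13 = 39, 169×1/13 = 13, 169×4/13 = 52.
χ² = (69−65)²/65 + (40−39)²/39 + (19−13)²/13 + (41−52)²/52
   = 0.246 + 0.026 + 2.769 + 2.327
Sum = 5.37
df = 3. Since 5.37 < 7.815, we do not reject H₀.

5.37; do not reject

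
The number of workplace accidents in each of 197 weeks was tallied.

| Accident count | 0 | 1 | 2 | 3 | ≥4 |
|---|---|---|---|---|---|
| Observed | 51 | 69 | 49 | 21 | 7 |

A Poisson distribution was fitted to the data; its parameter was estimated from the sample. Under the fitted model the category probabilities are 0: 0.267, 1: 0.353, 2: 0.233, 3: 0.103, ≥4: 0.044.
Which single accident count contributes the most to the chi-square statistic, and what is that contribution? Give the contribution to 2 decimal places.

Expected counts E_i = n·p_i: 197×0.267 = 52.599, 197×0.353 = 69.541, 197×0.233 = 45.901, 197×0.103 = 20.291, 197×0.044 = 8.668.
0: (51 − 52.599)²/52.599 = 2.556801/52.599 = 0.049
1: (69 − 69.541)²/69.541 = 0.292681/69.541 = 0.004
2: (49 − 45.901)²/45.901 = 9.603801/45.901 = 0.209
3: (21 − 20.291)²/20.291 = 0.502681/20.291 = 0.025
≥4: (7 − 8.668)²/8.668 = 2.782224/8.668 = 0.321
The largest term is for ≥4: 0.32.

≥4, 0.32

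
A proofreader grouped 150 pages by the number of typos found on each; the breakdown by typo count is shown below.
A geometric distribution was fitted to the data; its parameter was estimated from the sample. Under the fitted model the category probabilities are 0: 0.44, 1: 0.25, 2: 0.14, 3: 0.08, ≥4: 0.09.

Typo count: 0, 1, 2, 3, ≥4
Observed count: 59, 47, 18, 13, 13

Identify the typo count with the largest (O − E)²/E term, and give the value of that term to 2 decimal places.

Expected counts E_i = n·p_i: 150×0.44 = 66, 150×0.25 = 37.5, 150×0.14 = 21, 150×0.08 = 12, 150×0.09 = 13.5.
0: (59 − 66)²/66 = 49/66 = 0.742
1: (47 − 37.5)²/37.5 = 90.25/37.5 = 2.407
2: (18 − 21)²/21 = 9/21 = 0.429
3: (13 − 12)²/12 = 1/12 = 0.083
≥4: (13 − 13.5)²/13.5 = 0.25/13.5 = 0.019
The largest term is for 1: 2.41.

1, 2.41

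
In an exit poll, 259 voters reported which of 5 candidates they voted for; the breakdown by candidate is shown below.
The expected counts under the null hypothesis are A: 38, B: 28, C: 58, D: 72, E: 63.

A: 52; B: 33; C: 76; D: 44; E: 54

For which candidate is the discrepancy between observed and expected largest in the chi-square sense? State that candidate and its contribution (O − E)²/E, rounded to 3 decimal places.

D, 10.889

cat         O        E   (O−E)²/E
A          52       38     5.1579
B          33       28     0.8929
C          76       58     5.5862
D          44       72    10.8889
E          54       63     1.2857
The largest term is for D: 10.889.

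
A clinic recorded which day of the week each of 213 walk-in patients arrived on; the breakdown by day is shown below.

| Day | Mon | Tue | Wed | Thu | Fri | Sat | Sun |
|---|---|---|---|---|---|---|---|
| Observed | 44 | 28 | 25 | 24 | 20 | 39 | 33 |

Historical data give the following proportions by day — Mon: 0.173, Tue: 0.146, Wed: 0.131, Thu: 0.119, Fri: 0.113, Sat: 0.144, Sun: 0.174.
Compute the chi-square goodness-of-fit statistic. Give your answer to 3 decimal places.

5.464

Expected counts E_i = n·p_i: 213×0.173 = 36.849, 213×0.146 = 31.098, 213×0.131 = 27.903, 213×0.119 = 25.347, 213×0.113 = 24.069, 213×0.144 = 30.672, 213×0.174 = 37.062.
cat         O        E   (O−E)²/E
Mon        44   36.849     1.3877
Tue        28   31.098     0.3086
Wed        25   27.903     0.3020
Thu        24   25.347     0.0716
Fri        20   24.069     0.6879
Sat        39   30.672     2.2612
Sun        33   37.062     0.4452
Sum = 5.464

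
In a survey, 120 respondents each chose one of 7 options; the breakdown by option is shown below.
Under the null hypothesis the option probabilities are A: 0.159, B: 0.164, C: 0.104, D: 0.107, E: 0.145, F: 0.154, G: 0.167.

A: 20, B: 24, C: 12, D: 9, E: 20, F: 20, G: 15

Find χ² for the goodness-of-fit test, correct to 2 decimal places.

Expected counts E_i = n·p_i: 120×0.159 = 19.08, 120×0.164 = 19.68, 120×0.104 = 12.48, 120×0.107 = 12.84, 120×0.145 = 17.4, 120×0.154 = 18.48, 120×0.167 = 20.04.
χ² = (20−19.08)²/19.08 + (24−19.68)²/19.68 + (12−12.48)²/12.48 + (9−12.84)²/12.84 + (20−17.4)²/17.4 + (20−18.48)²/18.48 + (15−20.04)²/20.04
   = 0.044 + 0.948 + 0.018 + 1.148 + 0.389 + 0.125 + 1.268
Sum = 3.94

3.94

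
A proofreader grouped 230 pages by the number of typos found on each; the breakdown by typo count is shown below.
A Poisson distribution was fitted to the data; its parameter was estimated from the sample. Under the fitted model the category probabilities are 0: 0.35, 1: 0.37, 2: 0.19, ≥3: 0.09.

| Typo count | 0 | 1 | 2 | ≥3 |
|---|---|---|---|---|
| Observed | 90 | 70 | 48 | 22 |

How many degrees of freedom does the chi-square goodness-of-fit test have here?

There are k = 4 categories and 1 parameter estimated from the data, so df = 4 − 1 − 1 = 2.

2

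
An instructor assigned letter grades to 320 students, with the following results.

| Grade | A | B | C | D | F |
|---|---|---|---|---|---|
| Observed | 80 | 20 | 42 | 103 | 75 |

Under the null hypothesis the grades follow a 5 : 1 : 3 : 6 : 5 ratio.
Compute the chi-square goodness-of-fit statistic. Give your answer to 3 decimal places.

Ratio total = 20. Expected counts: 320×5/20 = 80, 320×1/20 = 16, 320×3/20 = 48, 320×6/20 = 96, 320×5/20 = 80.
cat         O        E   (O−E)²/E
A          80       80     0.0000
B          20       16     1.0000
C          42       48     0.7500
D         103       96     0.5104
F          75       80     0.3125
Sum = 2.573

2.573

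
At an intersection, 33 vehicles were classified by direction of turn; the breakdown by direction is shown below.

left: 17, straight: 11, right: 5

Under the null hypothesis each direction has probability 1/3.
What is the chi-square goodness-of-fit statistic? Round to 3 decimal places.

Expected count for each of the 3 categories: 33/3 = 11.
left: (17 − 11)²/11 = 36/11 = 3.2727
straight: (11 − 11)²/11 = 0/11 = 0.0000
right: (5 − 11)²/11 = 36/11 = 3.2727
Sum = 6.545

6.545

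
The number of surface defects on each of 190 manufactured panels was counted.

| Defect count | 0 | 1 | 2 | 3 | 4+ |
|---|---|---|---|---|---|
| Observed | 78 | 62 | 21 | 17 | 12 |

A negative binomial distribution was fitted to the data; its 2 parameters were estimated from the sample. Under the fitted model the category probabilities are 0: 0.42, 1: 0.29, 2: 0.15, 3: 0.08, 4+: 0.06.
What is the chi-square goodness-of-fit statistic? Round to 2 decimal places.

3.12

Expected counts E_i = n·p_i: 190×0.42 = 79.8, 190×0.29 = 55.1, 190×0.15 = 28.5, 190×0.08 = 15.2, 190×0.06 = 11.4.
χ² = (78−79.8)²/79.8 + (62−55.1)²/55.1 + (21−28.5)²/28.5 + (17−15.2)²/15.2 + (12−11.4)²/11.4
   = 0.041 + 0.864 + 1.974 + 0.213 + 0.032
Sum = 3.12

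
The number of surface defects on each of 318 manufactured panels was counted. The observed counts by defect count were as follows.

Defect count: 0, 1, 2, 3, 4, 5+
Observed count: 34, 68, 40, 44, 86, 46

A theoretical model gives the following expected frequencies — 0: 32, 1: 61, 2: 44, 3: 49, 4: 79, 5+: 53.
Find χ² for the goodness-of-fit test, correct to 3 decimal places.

0: (34 − 32)²/32 = 4/32 = 0.1250
1: (68 − 61)²/61 = 49/61 = 0.8033
2: (40 − 44)²/44 = 16/44 = 0.3636
3: (44 − 49)²/49 = 25/49 = 0.5102
4: (86 − 79)²/79 = 49/79 = 0.6203
5+: (46 − 53)²/53 = 49/53 = 0.9245
Sum = 3.347

3.347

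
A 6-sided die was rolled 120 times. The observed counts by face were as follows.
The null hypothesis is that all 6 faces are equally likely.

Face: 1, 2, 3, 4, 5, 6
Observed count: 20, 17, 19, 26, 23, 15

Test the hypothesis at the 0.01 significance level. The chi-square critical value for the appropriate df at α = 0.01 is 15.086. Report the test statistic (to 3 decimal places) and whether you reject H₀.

Expected count for each of the 6 categories: 120/6 = 20.
cat         O        E   (O−E)²/E
1          20       20     0.0000
2          17       20     0.4500
3          19       20     0.0500
4          26       20     1.8000
5          23       20     0.4500
6          15       20     1.2500
Sum = 4.000
df = 5. Since 4.000 < 15.086, we do not reject H₀.

4.000; do not reject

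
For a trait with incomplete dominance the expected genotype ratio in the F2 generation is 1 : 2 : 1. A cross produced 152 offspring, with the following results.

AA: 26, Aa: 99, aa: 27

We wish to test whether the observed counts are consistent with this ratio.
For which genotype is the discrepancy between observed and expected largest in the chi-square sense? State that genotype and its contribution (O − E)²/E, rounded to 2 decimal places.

Ratio total = 4. Expected counts: 152×1/4 = 38, 152×2/4 = 76, 152×1/4 = 38.
χ² = (26−38)²/38 + (99−76)²/76 + (27−38)²/38
   = 3.789 + 6.961 + 3.184
The largest term is for Aa: 6.96.

Aa, 6.96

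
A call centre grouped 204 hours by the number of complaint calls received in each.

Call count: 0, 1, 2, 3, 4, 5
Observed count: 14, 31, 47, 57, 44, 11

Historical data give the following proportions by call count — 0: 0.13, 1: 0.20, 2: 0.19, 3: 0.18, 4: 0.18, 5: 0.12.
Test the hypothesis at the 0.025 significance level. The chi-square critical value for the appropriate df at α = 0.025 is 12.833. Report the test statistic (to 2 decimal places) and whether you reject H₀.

30.08; reject

Expected counts E_i = n·p_i: 204×0.13 = 26.52, 204×0.20 = 40.8, 204×0.19 = 38.76, 204×0.18 = 36.72, 204×0.18 = 36.72, 204×0.12 = 24.48.
0: (14 − 26.52)²/26.52 = 156.7504/26.52 = 5.911
1: (31 − 40.8)²/40.8 = 96.04/40.8 = 2.354
2: (47 − 38.76)²/38.76 = 67.8976/38.76 = 1.752
3: (57 − 36.72)²/36.72 = 411.2784/36.72 = 11.200
4: (44 − 36.72)²/36.72 = 52.9984/36.72 = 1.443
5: (11 − 24.48)²/24.48 = 181.7104/24.48 = 7.423
Sum = 30.08
df = 5. Since 30.08 > 12.833, we reject H₀.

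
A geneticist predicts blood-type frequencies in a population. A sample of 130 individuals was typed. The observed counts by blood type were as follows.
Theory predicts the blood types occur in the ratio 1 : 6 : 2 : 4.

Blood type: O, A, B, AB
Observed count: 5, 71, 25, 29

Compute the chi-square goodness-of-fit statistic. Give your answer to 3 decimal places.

8.792

Ratio total = 13. Expected counts: 130×1/13 = 10, 130×6/13 = 60, 130×2/13 = 20, 130×4/13 = 40.
χ² = (5−10)²/10 + (71−60)²/60 + (25−20)²/20 + (29−40)²/40
   = 2.5000 + 2.0167 + 1.2500 + 3.0250
Sum = 8.792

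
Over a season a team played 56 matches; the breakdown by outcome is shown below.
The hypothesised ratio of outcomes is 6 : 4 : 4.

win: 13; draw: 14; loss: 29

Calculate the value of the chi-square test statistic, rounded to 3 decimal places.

Ratio total = 14. Expected counts: 56×6/14 = 24, 56×4/14 = 16, 56×4/14 = 16.
cat         O        E   (O−E)²/E
win        13       24     5.0417
draw       14       16     0.2500
loss       29       16    10.5625
Sum = 15.854

15.854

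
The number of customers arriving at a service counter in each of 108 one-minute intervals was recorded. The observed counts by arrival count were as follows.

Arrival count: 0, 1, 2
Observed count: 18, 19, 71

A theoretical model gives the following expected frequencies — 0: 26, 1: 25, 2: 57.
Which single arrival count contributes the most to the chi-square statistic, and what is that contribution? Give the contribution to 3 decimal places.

0: (18 − 26)²/26 = 64/26 = 2.4615
1: (19 − 25)²/25 = 36/25 = 1.4400
2: (71 − 57)²/57 = 196/57 = 3.4386
The largest term is for 2: 3.439.

2, 3.439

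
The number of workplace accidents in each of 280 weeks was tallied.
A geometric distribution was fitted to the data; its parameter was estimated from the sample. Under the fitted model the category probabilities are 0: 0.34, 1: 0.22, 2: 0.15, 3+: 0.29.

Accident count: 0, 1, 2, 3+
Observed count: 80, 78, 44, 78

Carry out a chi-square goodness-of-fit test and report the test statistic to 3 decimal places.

Expected counts E_i = n·p_i: 280×0.34 = 95.2, 280×0.22 = 61.6, 280×0.15 = 42, 280×0.29 = 81.2.
χ² = (80−95.2)²/95.2 + (78−61.6)²/61.6 + (44−42)²/42 + (78−81.2)²/81.2
   = 2.4269 + 4.3662 + 0.0952 + 0.1261
Sum = 7.014

7.014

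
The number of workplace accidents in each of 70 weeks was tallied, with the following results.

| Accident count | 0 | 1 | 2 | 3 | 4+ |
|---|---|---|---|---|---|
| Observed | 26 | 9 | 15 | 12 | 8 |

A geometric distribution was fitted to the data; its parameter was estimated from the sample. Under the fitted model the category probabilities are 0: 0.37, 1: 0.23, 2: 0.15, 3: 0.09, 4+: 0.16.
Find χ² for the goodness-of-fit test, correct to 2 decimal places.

Expected counts E_i = n·p_i: 70×0.37 = 25.9, 70×0.23 = 16.1, 70×0.15 = 10.5, 70×0.09 = 6.3, 70×0.16 = 11.2.
χ² = (26−25.9)²/25.9 + (9−16.1)²/16.1 + (15−10.5)²/10.5 + (12−6.3)²/6.3 + (8−11.2)²/11.2
   = 0.000 + 3.131 + 1.929 + 5.157 + 0.914
Sum = 11.13

11.13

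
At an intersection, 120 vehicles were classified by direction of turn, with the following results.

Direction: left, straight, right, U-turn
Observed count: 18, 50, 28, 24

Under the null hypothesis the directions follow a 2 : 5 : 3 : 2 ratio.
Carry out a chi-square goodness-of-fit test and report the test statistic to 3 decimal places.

Ratio total = 12. Expected counts: 120×2/12 = 20, 120×5/12 = 50, 120×3/12 = 30, 120×2/12 = 20.
left: (18 − 20)²/20 = 4/20 = 0.2000
straight: (50 − 50)²/50 = 0/50 = 0.0000
right: (28 − 30)²/30 = 4/30 = 0.1333
U-turn: (24 − 20)²/20 = 16/20 = 0.8000
Sum = 1.133

1.133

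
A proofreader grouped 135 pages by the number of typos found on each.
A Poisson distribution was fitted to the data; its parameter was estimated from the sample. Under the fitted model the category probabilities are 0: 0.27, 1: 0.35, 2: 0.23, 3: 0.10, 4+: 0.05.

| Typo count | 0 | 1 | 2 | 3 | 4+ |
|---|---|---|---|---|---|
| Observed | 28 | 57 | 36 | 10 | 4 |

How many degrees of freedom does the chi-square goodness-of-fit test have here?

3

There are k = 5 categories and 1 parameter estimated from the data, so df = 5 − 1 − 1 = 3.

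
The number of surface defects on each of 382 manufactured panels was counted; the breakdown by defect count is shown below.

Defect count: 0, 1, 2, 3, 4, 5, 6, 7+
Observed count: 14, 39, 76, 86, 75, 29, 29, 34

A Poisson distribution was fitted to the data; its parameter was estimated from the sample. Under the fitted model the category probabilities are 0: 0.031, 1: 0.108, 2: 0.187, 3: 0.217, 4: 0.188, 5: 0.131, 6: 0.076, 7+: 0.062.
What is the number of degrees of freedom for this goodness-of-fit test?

There are k = 8 categories and 1 parameter estimated from the data, so df = 8 − 1 − 1 = 6.

6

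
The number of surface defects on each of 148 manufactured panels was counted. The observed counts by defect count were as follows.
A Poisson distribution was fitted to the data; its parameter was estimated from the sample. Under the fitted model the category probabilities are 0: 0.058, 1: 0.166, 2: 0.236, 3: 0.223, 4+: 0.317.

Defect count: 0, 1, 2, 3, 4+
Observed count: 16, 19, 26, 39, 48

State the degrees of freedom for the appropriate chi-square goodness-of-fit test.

3

There are k = 5 categories and 1 parameter estimated from the data, so df = 5 − 1 − 1 = 3.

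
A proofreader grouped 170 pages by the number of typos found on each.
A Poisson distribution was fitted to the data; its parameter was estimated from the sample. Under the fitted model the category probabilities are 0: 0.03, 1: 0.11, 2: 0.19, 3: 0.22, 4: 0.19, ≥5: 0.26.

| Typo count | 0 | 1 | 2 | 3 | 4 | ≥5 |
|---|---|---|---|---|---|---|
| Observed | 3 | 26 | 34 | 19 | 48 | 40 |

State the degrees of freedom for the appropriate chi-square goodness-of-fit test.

4

There are k = 6 categories and 1 parameter estimated from the data, so df = 6 − 1 − 1 = 4.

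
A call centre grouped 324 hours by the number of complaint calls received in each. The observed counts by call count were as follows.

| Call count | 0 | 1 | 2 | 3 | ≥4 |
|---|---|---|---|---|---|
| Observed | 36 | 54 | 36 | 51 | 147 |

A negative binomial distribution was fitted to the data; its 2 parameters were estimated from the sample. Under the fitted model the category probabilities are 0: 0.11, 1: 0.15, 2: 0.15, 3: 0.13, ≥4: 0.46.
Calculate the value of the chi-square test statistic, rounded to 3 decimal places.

5.770

Expected counts E_i = n·p_i: 324×0.11 = 35.64, 324×0.15 = 48.6, 324×0.15 = 48.6, 324×0.13 = 42.12, 324×0.46 = 149.04.
χ² = (36−35.64)²/35.64 + (54−48.6)²/48.6 + (36−48.6)²/48.6 + (51−42.12)²/42.12 + (147−149.04)²/149.04
   = 0.0036 + 0.6000 + 3.2667 + 1.8721 + 0.0279
Sum = 5.770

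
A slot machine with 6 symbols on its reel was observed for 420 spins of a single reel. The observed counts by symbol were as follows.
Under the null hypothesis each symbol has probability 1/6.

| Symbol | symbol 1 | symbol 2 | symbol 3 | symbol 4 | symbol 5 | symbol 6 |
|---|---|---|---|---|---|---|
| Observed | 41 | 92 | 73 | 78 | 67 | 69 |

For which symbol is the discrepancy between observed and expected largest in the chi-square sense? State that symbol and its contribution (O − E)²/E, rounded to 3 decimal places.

Expected count for each of the 6 categories: 420/6 = 70.
symbol 1: (41 − 70)²/70 = 841/70 = 12.0143
symbol 2: (92 − 70)²/70 = 484/70 = 6.9143
symbol 3: (73 − 70)²/70 = 9/70 = 0.1286
symbol 4: (78 − 70)²/70 = 64/70 = 0.9143
symbol 5: (67 − 70)²/70 = 9/70 = 0.1286
symbol 6: (69 − 70)²/70 = 1/70 = 0.0143
The largest term is for symbol 1: 12.014.

symbol 1, 12.014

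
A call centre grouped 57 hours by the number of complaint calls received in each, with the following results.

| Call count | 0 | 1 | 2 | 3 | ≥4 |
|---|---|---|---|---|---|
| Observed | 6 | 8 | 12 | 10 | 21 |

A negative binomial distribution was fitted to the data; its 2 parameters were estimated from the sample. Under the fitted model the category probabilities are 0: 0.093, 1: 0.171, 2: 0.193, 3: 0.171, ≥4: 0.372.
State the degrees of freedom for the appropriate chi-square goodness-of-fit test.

2

There are k = 5 categories and 2 parameters estimated from the data, so df = 5 − 1 − 2 = 2.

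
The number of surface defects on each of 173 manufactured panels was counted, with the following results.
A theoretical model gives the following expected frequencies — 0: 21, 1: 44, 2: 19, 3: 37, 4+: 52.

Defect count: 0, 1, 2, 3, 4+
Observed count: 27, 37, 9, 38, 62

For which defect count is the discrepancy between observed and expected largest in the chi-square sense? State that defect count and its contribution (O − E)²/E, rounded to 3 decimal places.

2, 5.263

χ² = (27−21)²/21 + (37−44)²/44 + (9−19)²/19 + (38−37)²/37 + (62−52)²/52
   = 1.7143 + 1.1136 + 5.2632 + 0.0270 + 1.9231
The largest term is for 2: 5.263.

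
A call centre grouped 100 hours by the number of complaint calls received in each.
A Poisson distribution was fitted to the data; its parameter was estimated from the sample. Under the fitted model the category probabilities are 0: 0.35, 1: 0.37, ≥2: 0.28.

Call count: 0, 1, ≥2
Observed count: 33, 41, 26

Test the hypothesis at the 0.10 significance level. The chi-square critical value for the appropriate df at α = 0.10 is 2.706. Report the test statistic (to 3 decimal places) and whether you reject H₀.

Expected counts E_i = n·p_i: 100×0.35 = 35, 100×0.37 = 37, 100×0.28 = 28.
cat         O        E   (O−E)²/E
0          33       35     0.1143
1          41       37     0.4324
≥2         26       28     0.1429
Sum = 0.690
df = 1. Since 0.690 < 2.706, we do not reject H₀.

0.690; do not reject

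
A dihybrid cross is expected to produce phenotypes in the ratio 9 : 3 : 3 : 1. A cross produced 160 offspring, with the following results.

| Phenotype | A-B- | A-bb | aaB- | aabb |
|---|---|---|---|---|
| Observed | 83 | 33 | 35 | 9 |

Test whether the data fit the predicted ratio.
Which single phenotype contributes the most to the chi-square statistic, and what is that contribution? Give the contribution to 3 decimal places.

aaB-, 0.833

Ratio total = 16. Expected counts: 160×9/16 = 90, 160×3/16 = 30, 160×3/16 = 30, 160×1/16 = 10.
cat         O        E   (O−E)²/E
A-B-       83       90     0.5444
A-bb       33       30     0.3000
aaB-       35       30     0.8333
aabb        9       10     0.1000
The largest term is for aaB-: 0.833.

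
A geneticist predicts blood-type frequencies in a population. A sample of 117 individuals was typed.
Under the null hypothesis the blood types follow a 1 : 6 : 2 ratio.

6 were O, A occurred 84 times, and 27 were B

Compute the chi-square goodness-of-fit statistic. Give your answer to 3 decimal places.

Ratio total = 9. Expected counts: 117×1/9 = 13, 117×6/9 = 78, 117×2/9 = 26.
χ² = (6−13)²/13 + (84−78)²/78 + (27−26)²/26
   = 3.7692 + 0.4615 + 0.0385
Sum = 4.269

4.269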